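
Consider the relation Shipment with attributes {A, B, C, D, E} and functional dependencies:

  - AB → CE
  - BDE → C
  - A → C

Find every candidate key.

Attributes A, B, D never appear on any right-hand side, so every candidate key must contain {A, B, D}.
{A, B, D}⁺ = {A, B, C, D, E}, which is all of the schema, so {A, B, D} is the only candidate key.

ABD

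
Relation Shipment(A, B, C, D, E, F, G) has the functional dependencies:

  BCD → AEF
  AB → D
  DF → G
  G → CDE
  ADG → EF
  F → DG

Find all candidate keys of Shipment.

(B, F); (B, G); (A, B, C); (B, C, D)

Attribute B never appears on the right-hand side of any dependency, so B must belong to every candidate key.
{B}⁺ = {B}, which is not all of the schema, so we must add further attributes.
{B, F}⁺: F→DG adds D, G; G→CDE adds C, E; BCD→AEF adds A → {A, B, C, D, E, F, G}.
{B, G}⁺: G→CDE adds C, D, E; BCD→AEF adds A, F → {A, B, C, D, E, F, G}.
{A, B, C}⁺: AB→D adds D; BCD→AEF adds E, F; DF→G adds G → {A, B, C, D, E, F, G}.
{B, C, D}⁺: BCD→AEF adds A, E, F; DF→G adds G → {A, B, C, D, E, F, G}.
Any other superkey contains one of these as a subset, so there are no further candidate keys.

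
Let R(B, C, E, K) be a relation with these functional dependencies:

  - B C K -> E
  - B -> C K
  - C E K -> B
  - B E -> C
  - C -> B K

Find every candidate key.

(B), (C)

{B}⁺: B→CK adds C, K; BCK→E adds E → {B, C, E, K}.
{C}⁺: C→BK adds B, K; BCK→E adds E → {B, C, E, K}.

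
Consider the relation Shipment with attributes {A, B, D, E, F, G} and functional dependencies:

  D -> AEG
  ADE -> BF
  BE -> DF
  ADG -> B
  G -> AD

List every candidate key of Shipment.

{D}⁺: D→AEG adds A, E, G; ADE→BF adds B, F → {A, B, D, E, F, G}.
{G}⁺: G→AD adds A, D; D→AEG adds E; ADE→BF adds B, F → {A, B, D, E, F, G}.
{B, E}⁺: BE→DF adds D, F; D→AEG adds A, G → {A, B, D, E, F, G}. Minimal: {E}⁺ = {E}; {B}⁺ = {B} — none reach the full schema.

{D}; {G}; {B, E}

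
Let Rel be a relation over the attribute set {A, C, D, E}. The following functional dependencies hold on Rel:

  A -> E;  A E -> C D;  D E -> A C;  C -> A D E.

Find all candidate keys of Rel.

{A}⁺: A→E adds E; AE→CD adds C, D → {A, C, D, E}.
{C}⁺: C→ADE adds A, D, E → {A, C, D, E}.
{D, E}⁺: DE→AC adds A, C → {A, C, D, E}. Minimal: {E}⁺ = {E}; {D}⁺ = {D} — none reach the full schema.
Any other superkey contains one of these as a subset, so there are no further candidate keys.

{A}; {C}; {D, E}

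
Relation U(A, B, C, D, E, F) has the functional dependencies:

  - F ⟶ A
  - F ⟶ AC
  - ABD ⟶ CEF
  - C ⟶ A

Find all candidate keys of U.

Attributes B, D never appear on any right-hand side, so every candidate key must contain {B, D}.
{B, D}⁺ = {B, D}, which is not all of the schema, so we must add further attributes.
{A, B, D}⁺: ABD→CEF adds C, E, F → {A, B, C, D, E, F}. Minimal: {B, D}⁺ = {B, D}; {A, D}⁺ = {A, D}; {A, B}⁺ = {A, B} — none reach the full schema.
{B, C, D}⁺: C→A adds A; ABD→CEF adds E, F → {A, B, C, D, E, F}. Minimal: {C, D}⁺ = {A, C, D}; {B, D}⁺ = {B, D}; {B, C}⁺ = {A, B, C} — none reach the full schema.
{B, D, F}⁺: F→A adds A; F→AC adds C; ABD→CEF adds E → {A, B, C, D, E, F}. Minimal: {D, F}⁺ = {A, C, D, F}; {B, F}⁺ = {A, B, C, F}; {B, D}⁺ = {B, D} — none reach the full schema.

ABD, BCD, BDF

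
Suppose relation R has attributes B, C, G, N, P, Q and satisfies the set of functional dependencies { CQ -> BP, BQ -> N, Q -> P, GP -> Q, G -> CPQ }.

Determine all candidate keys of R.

Attribute G never appears on the right-hand side of any dependency, so G must belong to every candidate key.
{G}⁺ = {B, C, G, N, P, Q}, which is all of the schema, so {G} is the only candidate key.

(G)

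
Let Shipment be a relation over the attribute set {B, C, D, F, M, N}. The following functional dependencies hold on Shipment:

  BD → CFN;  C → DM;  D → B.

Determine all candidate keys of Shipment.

{C}⁺: C→DM adds D, M; D→B adds B; BD→CFN adds F, N → {B, C, D, F, M, N}.
{D}⁺: D→B adds B; BD→CFN adds C, F, N; C→DM adds M → {B, C, D, F, M, N}.

C; D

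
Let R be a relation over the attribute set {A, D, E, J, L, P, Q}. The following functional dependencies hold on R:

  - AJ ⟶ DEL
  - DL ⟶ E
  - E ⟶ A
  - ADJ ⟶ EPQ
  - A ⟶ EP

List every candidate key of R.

{A, J}⁺: AJ→DEL adds D, E, L; ADJ→EPQ adds P, Q → {A, D, E, J, L, P, Q}. Minimal: {J}⁺ = {J}; {A}⁺ = {A, E, P} — none reach the full schema.
{E, J}⁺: E→A adds A; A→EP adds P; AJ→DEL adds D, L; ADJ→EPQ adds Q → {A, D, E, J, L, P, Q}. Minimal: {J}⁺ = {J}; {E}⁺ = {A, E, P} — none reach the full schema.
{D, J, L}⁺: DL→E adds E; E→A adds A; ADJ→EPQ adds P, Q → {A, D, E, J, L, P, Q}. Minimal: {J, L}⁺ = {J, L}; {D, L}⁺ = {A, D, E, L, P}; {D, J}⁺ = {D, J} — none reach the full schema.

(A, J), (E, J), (D, J, L)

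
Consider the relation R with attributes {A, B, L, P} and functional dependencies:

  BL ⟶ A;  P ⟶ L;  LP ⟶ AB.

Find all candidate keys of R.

(P)

Attribute P never appears on the right-hand side of any dependency, so P must belong to every candidate key.
{P}⁺ = {A, B, L, P}, which is all of the schema, so {P} is the only candidate key.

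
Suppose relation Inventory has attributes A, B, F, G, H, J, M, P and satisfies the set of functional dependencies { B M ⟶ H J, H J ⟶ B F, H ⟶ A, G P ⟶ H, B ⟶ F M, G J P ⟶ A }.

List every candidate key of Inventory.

Attributes G, P never appear on any right-hand side, so every candidate key must contain {G, P}.
{G, P}⁺ = {A, G, H, P}, which is not all of the schema, so we must add further attributes.
{B, G, P}⁺: GP→H adds H; B→FM adds F, M; BM→HJ adds J; H→A adds A → {A, B, F, G, H, J, M, P}. Minimal: {G, P}⁺ = {A, G, H, P}; {B, P}⁺ = {A, B, F, H, J, M, P}; {B, G}⁺ = {A, B, F, G, H, J, M} — none reach the full schema.
{G, J, P}⁺: GP→H adds H; GJP→A adds A; HJ→BF adds B, F; B→FM adds M → {A, B, F, G, H, J, M, P}. Minimal: {J, P}⁺ = {J, P}; {G, P}⁺ = {A, G, H, P}; {G, J}⁺ = {G, J} — none reach the full schema.

(B, G, P); (G, J, P)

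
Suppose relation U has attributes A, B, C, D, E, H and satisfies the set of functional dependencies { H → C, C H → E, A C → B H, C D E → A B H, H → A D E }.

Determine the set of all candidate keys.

{H}, {A, C}, {C, D, E}

{H}⁺: H→C adds C; CH→E adds E; H→ADE adds A, D; AC→BH adds B → {A, B, C, D, E, H}.
{A, C}⁺: AC→BH adds B, H; H→ADE adds D, E → {A, B, C, D, E, H}. Minimal: {C}⁺ = {C}; {A}⁺ = {A} — none reach the full schema.
{C, D, E}⁺: CDE→ABH adds A, B, H → {A, B, C, D, E, H}. Minimal: {D, E}⁺ = {D, E}; {C, E}⁺ = {C, E}; {C, D}⁺ = {C, D} — none reach the full schema.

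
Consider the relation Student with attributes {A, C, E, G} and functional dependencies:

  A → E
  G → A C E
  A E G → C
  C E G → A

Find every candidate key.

Attribute G never appears on the right-hand side of any dependency, so G must belong to every candidate key.
{G}⁺ = {A, C, E, G}, which is all of the schema, so {G} is the only candidate key.

{G}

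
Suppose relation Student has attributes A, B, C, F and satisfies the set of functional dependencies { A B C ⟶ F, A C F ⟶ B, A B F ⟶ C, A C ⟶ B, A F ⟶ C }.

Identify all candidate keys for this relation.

Attribute A never appears on the right-hand side of any dependency, so A must belong to every candidate key.
{A}⁺ = {A}, which is not all of the schema, so we must add further attributes.
{A, C}⁺: AC→B adds B; ABC→F adds F → {A, B, C, F}. Minimal: {C}⁺ = {C}; {A}⁺ = {A} — none reach the full schema.
{A, F}⁺: AF→C adds C; ACF→B adds B → {A, B, C, F}. Minimal: {F}⁺ = {F}; {A}⁺ = {A} — none reach the full schema.

(A, C), (A, F)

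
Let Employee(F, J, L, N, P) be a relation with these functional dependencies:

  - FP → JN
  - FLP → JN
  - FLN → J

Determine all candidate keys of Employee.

{F, L, P}

Attributes F, L, P never appear on any right-hand side, so every candidate key must contain {F, L, P}.
{F, L, P}⁺ = {F, J, L, N, P}, which is all of the schema, so {F, L, P} is the only candidate key.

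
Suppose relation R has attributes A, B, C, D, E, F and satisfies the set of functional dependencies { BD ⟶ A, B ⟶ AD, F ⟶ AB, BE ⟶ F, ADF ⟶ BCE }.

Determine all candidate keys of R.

(F), (B, E)

{F}⁺: F→AB adds A, B; B→AD adds D; ADF→BCE adds C, E → {A, B, C, D, E, F}.
{B, E}⁺: B→AD adds A, D; BE→F adds F; ADF→BCE adds C → {A, B, C, D, E, F}. Minimal: {E}⁺ = {E}; {B}⁺ = {A, B, D} — none reach the full schema.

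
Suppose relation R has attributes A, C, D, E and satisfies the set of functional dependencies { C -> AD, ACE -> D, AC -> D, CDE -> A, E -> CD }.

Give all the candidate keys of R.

{E}

Attribute E never appears on the right-hand side of any dependency, so E must belong to every candidate key.
{E}⁺ = {A, C, D, E}, which is all of the schema, so {E} is the only candidate key.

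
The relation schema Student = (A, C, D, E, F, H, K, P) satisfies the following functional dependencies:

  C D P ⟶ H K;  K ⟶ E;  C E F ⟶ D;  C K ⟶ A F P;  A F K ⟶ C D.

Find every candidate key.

(C, K), (A, F, K), (C, D, P), (C, E, F, P)

{C, K}⁺: K→E adds E; CK→AFP adds A, F, P; AFK→CD adds D; CDP→HK adds H → {A, C, D, E, F, H, K, P}. Minimal: {K}⁺ = {E, K}; {C}⁺ = {C} — none reach the full schema.
{A, F, K}⁺: K→E adds E; AFK→CD adds C, D; CK→AFP adds P; CDP→HK adds H → {A, C, D, E, F, H, K, P}. Minimal: {F, K}⁺ = {E, F, K}; {A, K}⁺ = {A, E, K}; {A, F}⁺ = {A, F} — none reach the full schema.
{C, D, P}⁺: CDP→HK adds H, K; K→E adds E; CK→AFP adds A, F → {A, C, D, E, F, H, K, P}. Minimal: {D, P}⁺ = {D, P}; {C, P}⁺ = {C, P}; {C, D}⁺ = {C, D} — none reach the full schema.
{C, E, F, P}⁺: CEF→D adds D; CDP→HK adds H, K; CK→AFP adds A → {A, C, D, E, F, H, K, P}. Minimal: {E, F, P}⁺ = {E, F, P}; {C, F, P}⁺ = {C, F, P}; {C, E, P}⁺ = {C, E, P}; … — none reach the full schema.
Any other superkey contains one of these as a subset, so there are no further candidate keys.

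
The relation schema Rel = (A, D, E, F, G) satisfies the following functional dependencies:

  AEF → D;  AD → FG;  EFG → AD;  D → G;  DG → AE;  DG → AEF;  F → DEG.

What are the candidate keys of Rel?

{D}⁺: D→G adds G; DG→AE adds A, E; DG→AEF adds F → {A, D, E, F, G}.
{F}⁺: F→DEG adds D, E, G; EFG→AD adds A → {A, D, E, F, G}.

{D}; {F}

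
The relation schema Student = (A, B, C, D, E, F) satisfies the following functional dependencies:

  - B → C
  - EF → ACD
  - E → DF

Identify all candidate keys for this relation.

BE

Attributes B, E never appear on any right-hand side, so every candidate key must contain {B, E}.
{B, E}⁺ = {A, B, C, D, E, F}, which is all of the schema, so {B, E} is the only candidate key.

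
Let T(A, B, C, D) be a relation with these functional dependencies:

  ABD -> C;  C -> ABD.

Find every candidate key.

{C}⁺: C→ABD adds A, B, D → {A, B, C, D}.
{A, B, D}⁺: ABD→C adds C → {A, B, C, D}.

C; ABD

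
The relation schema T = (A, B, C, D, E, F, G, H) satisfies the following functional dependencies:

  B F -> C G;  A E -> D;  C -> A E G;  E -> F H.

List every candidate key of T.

Attribute B never appears on the right-hand side of any dependency, so B must belong to every candidate key.
{B}⁺ = {B}, which is not all of the schema, so we must add further attributes.
{B, C}⁺: C→AEG adds A, E, G; E→FH adds F, H; AE→D adds D → {A, B, C, D, E, F, G, H}. Minimal: {C}⁺ = {A, C, D, E, F, G, H}; {B}⁺ = {B} — none reach the full schema.
{B, E}⁺: E→FH adds F, H; BF→CG adds C, G; C→AEG adds A; AE→D adds D → {A, B, C, D, E, F, G, H}. Minimal: {E}⁺ = {E, F, H}; {B}⁺ = {B} — none reach the full schema.
{B, F}⁺: BF→CG adds C, G; C→AEG adds A, E; E→FH adds H; AE→D adds D → {A, B, C, D, E, F, G, H}. Minimal: {F}⁺ = {F}; {B}⁺ = {B} — none reach the full schema.
Any other superkey contains one of these as a subset, so there are no further candidate keys.

BC; BE; BF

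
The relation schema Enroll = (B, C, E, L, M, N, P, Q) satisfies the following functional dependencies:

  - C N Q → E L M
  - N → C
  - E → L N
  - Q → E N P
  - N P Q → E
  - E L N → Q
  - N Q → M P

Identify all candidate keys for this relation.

BE; BQ

Attribute B never appears on the right-hand side of any dependency, so B must belong to every candidate key.
{B}⁺ = {B}, which is not all of the schema, so we must add further attributes.
{B, E}⁺: E→LN adds L, N; ELN→Q adds Q; NQ→MP adds M, P; N→C adds C → {B, C, E, L, M, N, P, Q}.
{B, Q}⁺: Q→ENP adds E, N, P; NQ→MP adds M; N→C adds C; E→LN adds L → {B, C, E, L, M, N, P, Q}.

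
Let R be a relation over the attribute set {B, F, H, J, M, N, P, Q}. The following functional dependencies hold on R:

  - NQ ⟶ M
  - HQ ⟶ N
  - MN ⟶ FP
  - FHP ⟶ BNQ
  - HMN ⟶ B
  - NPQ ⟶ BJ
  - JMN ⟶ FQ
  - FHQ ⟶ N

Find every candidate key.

{H, Q}⁺: HQ→N adds N; NQ→M adds M; MN→FP adds F, P; FHP→BNQ adds B; NPQ→BJ adds J → {B, F, H, J, M, N, P, Q}.
{F, H, P}⁺: FHP→BNQ adds B, N, Q; NPQ→BJ adds J; NQ→M adds M → {B, F, H, J, M, N, P, Q}.
{H, M, N}⁺: MN→FP adds F, P; FHP→BNQ adds B, Q; NPQ→BJ adds J → {B, F, H, J, M, N, P, Q}.

{H, Q}, {F, H, P}, {H, M, N}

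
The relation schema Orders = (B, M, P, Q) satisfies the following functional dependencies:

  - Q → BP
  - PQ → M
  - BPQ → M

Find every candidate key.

(Q)

Attribute Q never appears on the right-hand side of any dependency, so Q must belong to every candidate key.
{Q}⁺ = {B, M, P, Q}, which is all of the schema, so {Q} is the only candidate key.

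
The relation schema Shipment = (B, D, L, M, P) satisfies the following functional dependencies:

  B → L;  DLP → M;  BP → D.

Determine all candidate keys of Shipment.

Attributes B, P never appear on any right-hand side, so every candidate key must contain {B, P}.
{B, P}⁺ = {B, D, L, M, P}, which is all of the schema, so {B, P} is the only candidate key.

BP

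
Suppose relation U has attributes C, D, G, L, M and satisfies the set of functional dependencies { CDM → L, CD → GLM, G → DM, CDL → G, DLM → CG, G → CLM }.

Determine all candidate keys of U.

(G), (C, D), (D, L, M)

{G}⁺: G→DM adds D, M; G→CLM adds C, L → {C, D, G, L, M}.
{C, D}⁺: CD→GLM adds G, L, M → {C, D, G, L, M}. Minimal: {D}⁺ = {D}; {C}⁺ = {C} — none reach the full schema.
{D, L, M}⁺: DLM→CG adds C, G → {C, D, G, L, M}. Minimal: {L, M}⁺ = {L, M}; {D, M}⁺ = {D, M}; {D, L}⁺ = {D, L} — none reach the full schema.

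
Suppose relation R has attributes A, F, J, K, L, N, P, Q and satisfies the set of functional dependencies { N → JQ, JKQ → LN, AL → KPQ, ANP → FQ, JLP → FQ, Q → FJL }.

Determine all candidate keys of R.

AL, AN, AQ

Attribute A never appears on the right-hand side of any dependency, so A must belong to every candidate key.
{A}⁺ = {A}, which is not all of the schema, so we must add further attributes.
{A, L}⁺: AL→KPQ adds K, P, Q; Q→FJL adds F, J; JKQ→LN adds N → {A, F, J, K, L, N, P, Q}. Minimal: {L}⁺ = {L}; {A}⁺ = {A} — none reach the full schema.
{A, N}⁺: N→JQ adds J, Q; Q→FJL adds F, L; AL→KPQ adds K, P → {A, F, J, K, L, N, P, Q}. Minimal: {N}⁺ = {F, J, L, N, Q}; {A}⁺ = {A} — none reach the full schema.
{A, Q}⁺: Q→FJL adds F, J, L; AL→KPQ adds K, P; JKQ→LN adds N → {A, F, J, K, L, N, P, Q}. Minimal: {Q}⁺ = {F, J, L, Q}; {A}⁺ = {A} — none reach the full schema.
Any other superkey contains one of these as a subset, so there are no further candidate keys.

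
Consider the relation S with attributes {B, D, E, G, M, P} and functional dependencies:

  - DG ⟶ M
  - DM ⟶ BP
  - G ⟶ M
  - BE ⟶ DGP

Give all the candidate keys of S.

Attribute E never appears on the right-hand side of any dependency, so E must belong to every candidate key.
{E}⁺ = {E}, which is not all of the schema, so we must add further attributes.
{B, E}⁺: BE→DGP adds D, G, P; DG→M adds M → {B, D, E, G, M, P}.
{D, E, G}⁺: DG→M adds M; DM→BP adds B, P → {B, D, E, G, M, P}.
{D, E, M}⁺: DM→BP adds B, P; BE→DGP adds G → {B, D, E, G, M, P}.
Any other superkey contains one of these as a subset, so there are no further candidate keys.

(B, E), (D, E, G), (D, E, M)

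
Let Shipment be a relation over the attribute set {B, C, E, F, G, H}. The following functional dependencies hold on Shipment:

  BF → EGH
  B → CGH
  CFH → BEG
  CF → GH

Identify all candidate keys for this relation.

Attribute F never appears on the right-hand side of any dependency, so F must belong to every candidate key.
{F}⁺ = {F}, which is not all of the schema, so we must add further attributes.
{B, F}⁺: BF→EGH adds E, G, H; B→CGH adds C → {B, C, E, F, G, H}. Minimal: {F}⁺ = {F}; {B}⁺ = {B, C, G, H} — none reach the full schema.
{C, F}⁺: CF→GH adds G, H; CFH→BEG adds B, E → {B, C, E, F, G, H}. Minimal: {F}⁺ = {F}; {C}⁺ = {C} — none reach the full schema.

{B, F}; {C, F}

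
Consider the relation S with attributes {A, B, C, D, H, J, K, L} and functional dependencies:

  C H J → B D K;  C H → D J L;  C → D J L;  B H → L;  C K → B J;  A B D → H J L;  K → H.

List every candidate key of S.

Attributes A, C never appear on any right-hand side, so every candidate key must contain {A, C}.
{A, C}⁺ = {A, C, D, J, L}, which is not all of the schema, so we must add further attributes.
{A, B, C}⁺: C→DJL adds D, J, L; ABD→HJL adds H; CHJ→BDK adds K → {A, B, C, D, H, J, K, L}.
{A, C, H}⁺: CH→DJL adds D, J, L; CHJ→BDK adds B, K → {A, B, C, D, H, J, K, L}.
{A, C, K}⁺: C→DJL adds D, J, L; CK→BJ adds B; ABD→HJL adds H → {A, B, C, D, H, J, K, L}.
Any other superkey contains one of these as a subset, so there are no further candidate keys.

{A, B, C}, {A, C, H}, {A, C, K}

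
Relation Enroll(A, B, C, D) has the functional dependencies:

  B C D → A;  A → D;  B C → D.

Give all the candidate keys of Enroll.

BC

Attributes B, C never appear on any right-hand side, so every candidate key must contain {B, C}.
{B, C}⁺ = {A, B, C, D}, which is all of the schema, so {B, C} is the only candidate key.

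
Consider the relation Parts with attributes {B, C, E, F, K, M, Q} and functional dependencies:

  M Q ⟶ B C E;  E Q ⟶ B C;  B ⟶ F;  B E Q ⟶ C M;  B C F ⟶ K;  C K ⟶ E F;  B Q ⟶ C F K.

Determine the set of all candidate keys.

BQ, EQ, MQ, CKQ

Attribute Q never appears on the right-hand side of any dependency, so Q must belong to every candidate key.
{Q}⁺ = {Q}, which is not all of the schema, so we must add further attributes.
{B, Q}⁺: B→F adds F; BQ→CFK adds C, K; CK→EF adds E; BEQ→CM adds M → {B, C, E, F, K, M, Q}. Minimal: {Q}⁺ = {Q}; {B}⁺ = {B, F} — none reach the full schema.
{E, Q}⁺: EQ→BC adds B, C; B→F adds F; BEQ→CM adds M; BCF→K adds K → {B, C, E, F, K, M, Q}. Minimal: {Q}⁺ = {Q}; {E}⁺ = {E} — none reach the full schema.
{M, Q}⁺: MQ→BCE adds B, C, E; B→F adds F; BCF→K adds K → {B, C, E, F, K, M, Q}. Minimal: {Q}⁺ = {Q}; {M}⁺ = {M} — none reach the full schema.
{C, K, Q}⁺: CK→EF adds E, F; EQ→BC adds B; BEQ→CM adds M → {B, C, E, F, K, M, Q}. Minimal: {K, Q}⁺ = {K, Q}; {C, Q}⁺ = {C, Q}; {C, K}⁺ = {C, E, F, K} — none reach the full schema.
Any other superkey contains one of these as a subset, so there are no further candidate keys.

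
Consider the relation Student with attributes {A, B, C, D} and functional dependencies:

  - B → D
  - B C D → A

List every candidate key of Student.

Attributes B, C never appear on any right-hand side, so every candidate key must contain {B, C}.
{B, C}⁺ = {A, B, C, D}, which is all of the schema, so {B, C} is the only candidate key.

{B, C}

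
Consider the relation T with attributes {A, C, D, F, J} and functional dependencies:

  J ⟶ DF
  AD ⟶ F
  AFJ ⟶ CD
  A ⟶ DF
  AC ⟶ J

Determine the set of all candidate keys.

Attribute A never appears on the right-hand side of any dependency, so A must belong to every candidate key.
{A}⁺ = {A, D, F}, which is not all of the schema, so we must add further attributes.
{A, C}⁺: A→DF adds D, F; AC→J adds J → {A, C, D, F, J}. Minimal: {C}⁺ = {C}; {A}⁺ = {A, D, F} — none reach the full schema.
{A, J}⁺: J→DF adds D, F; AFJ→CD adds C → {A, C, D, F, J}. Minimal: {J}⁺ = {D, F, J}; {A}⁺ = {A, D, F} — none reach the full schema.

AC; AJ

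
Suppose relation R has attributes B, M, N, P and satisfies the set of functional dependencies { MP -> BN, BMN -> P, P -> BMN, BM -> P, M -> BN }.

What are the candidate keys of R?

{M}, {P}

{M}⁺: M→BN adds B, N; BMN→P adds P → {B, M, N, P}.
{P}⁺: P→BMN adds B, M, N → {B, M, N, P}.
Any other superkey contains one of these as a subset, so there are no further candidate keys.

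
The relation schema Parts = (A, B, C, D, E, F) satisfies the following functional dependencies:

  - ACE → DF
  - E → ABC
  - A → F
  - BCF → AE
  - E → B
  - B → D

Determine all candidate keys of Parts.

(E), (A, B, C), (B, C, F)

{E}⁺: E→ABC adds A, B, C; A→F adds F; B→D adds D → {A, B, C, D, E, F}.
{A, B, C}⁺: A→F adds F; BCF→AE adds E; B→D adds D → {A, B, C, D, E, F}. Minimal: {B, C}⁺ = {B, C, D}; {A, C}⁺ = {A, C, F}; {A, B}⁺ = {A, B, D, F} — none reach the full schema.
{B, C, F}⁺: BCF→AE adds A, E; B→D adds D → {A, B, C, D, E, F}. Minimal: {C, F}⁺ = {C, F}; {B, F}⁺ = {B, D, F}; {B, C}⁺ = {B, C, D} — none reach the full schema.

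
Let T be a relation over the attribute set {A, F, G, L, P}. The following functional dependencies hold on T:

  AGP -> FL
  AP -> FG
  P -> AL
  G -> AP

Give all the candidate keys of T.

{G}, {P}

{G}⁺: G→AP adds A, P; AGP→FL adds F, L → {A, F, G, L, P}.
{P}⁺: P→AL adds A, L; AP→FG adds F, G → {A, F, G, L, P}.
Any other superkey contains one of these as a subset, so there are no further candidate keys.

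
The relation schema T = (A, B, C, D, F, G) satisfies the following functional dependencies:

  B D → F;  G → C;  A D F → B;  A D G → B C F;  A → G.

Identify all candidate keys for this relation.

AD

Attributes A, D never appear on any right-hand side, so every candidate key must contain {A, D}.
{A, D}⁺ = {A, B, C, D, F, G}, which is all of the schema, so {A, D} is the only candidate key.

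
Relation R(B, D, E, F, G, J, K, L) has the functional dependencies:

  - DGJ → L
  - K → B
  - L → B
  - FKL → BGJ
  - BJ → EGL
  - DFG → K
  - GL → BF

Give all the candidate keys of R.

Attribute D never appears on the right-hand side of any dependency, so D must belong to every candidate key.
{D}⁺ = {D}, which is not all of the schema, so we must add further attributes.
{B, D, J}⁺: BJ→EGL adds E, G, L; GL→BF adds F; DFG→K adds K → {B, D, E, F, G, J, K, L}. Minimal: {D, J}⁺ = {D, J}; {B, J}⁺ = {B, E, F, G, J, L}; {B, D}⁺ = {B, D} — none reach the full schema.
{D, G, J}⁺: DGJ→L adds L; L→B adds B; BJ→EGL adds E; GL→BF adds F; DFG→K adds K → {B, D, E, F, G, J, K, L}. Minimal: {G, J}⁺ = {G, J}; {D, J}⁺ = {D, J}; {D, G}⁺ = {D, G} — none reach the full schema.
{D, G, L}⁺: L→B adds B; GL→BF adds F; DFG→K adds K; FKL→BGJ adds J; BJ→EGL adds E → {B, D, E, F, G, J, K, L}. Minimal: {G, L}⁺ = {B, F, G, L}; {D, L}⁺ = {B, D, L}; {D, G}⁺ = {D, G} — none reach the full schema.
{D, J, K}⁺: K→B adds B; BJ→EGL adds E, G, L; GL→BF adds F → {B, D, E, F, G, J, K, L}. Minimal: {J, K}⁺ = {B, E, F, G, J, K, L}; {D, K}⁺ = {B, D, K}; {D, J}⁺ = {D, J} — none reach the full schema.
{D, J, L}⁺: L→B adds B; BJ→EGL adds E, G; GL→BF adds F; DFG→K adds K → {B, D, E, F, G, J, K, L}. Minimal: {J, L}⁺ = {B, E, F, G, J, L}; {D, L}⁺ = {B, D, L}; {D, J}⁺ = {D, J} — none reach the full schema.
{D, F, K, L}⁺: K→B adds B; FKL→BGJ adds G, J; BJ→EGL adds E → {B, D, E, F, G, J, K, L}. Minimal: {F, K, L}⁺ = {B, E, F, G, J, K, L}; {D, K, L}⁺ = {B, D, K, L}; {D, F, L}⁺ = {B, D, F, L}; … — none reach the full schema.
Any other superkey contains one of these as a subset, so there are no further candidate keys.

(B, D, J); (D, G, J); (D, G, L); (D, J, K); (D, J, L); (D, F, K, L)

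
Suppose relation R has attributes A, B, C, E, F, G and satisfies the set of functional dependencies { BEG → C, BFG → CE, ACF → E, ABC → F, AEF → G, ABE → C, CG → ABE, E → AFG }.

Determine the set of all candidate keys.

{B, E}⁺: E→AFG adds A, F, G; BEG→C adds C → {A, B, C, E, F, G}. Minimal: {E}⁺ = {A, E, F, G}; {B}⁺ = {B} — none reach the full schema.
{C, E}⁺: E→AFG adds A, F, G; CG→ABE adds B → {A, B, C, E, F, G}. Minimal: {E}⁺ = {A, E, F, G}; {C}⁺ = {C} — none reach the full schema.
{C, G}⁺: CG→ABE adds A, B, E; E→AFG adds F → {A, B, C, E, F, G}. Minimal: {G}⁺ = {G}; {C}⁺ = {C} — none reach the full schema.
{A, B, C}⁺: ABC→F adds F; ACF→E adds E; AEF→G adds G → {A, B, C, E, F, G}. Minimal: {B, C}⁺ = {B, C}; {A, C}⁺ = {A, C}; {A, B}⁺ = {A, B} — none reach the full schema.
{A, C, F}⁺: ACF→E adds E; AEF→G adds G; CG→ABE adds B → {A, B, C, E, F, G}. Minimal: {C, F}⁺ = {C, F}; {A, F}⁺ = {A, F}; {A, C}⁺ = {A, C} — none reach the full schema.
{B, F, G}⁺: BFG→CE adds C, E; CG→ABE adds A → {A, B, C, E, F, G}. Minimal: {F, G}⁺ = {F, G}; {B, G}⁺ = {B, G}; {B, F}⁺ = {B, F} — none reach the full schema.
Any other superkey contains one of these as a subset, so there are no further candidate keys.

(B, E), (C, E), (C, G), (A, B, C), (A, C, F), (B, F, G)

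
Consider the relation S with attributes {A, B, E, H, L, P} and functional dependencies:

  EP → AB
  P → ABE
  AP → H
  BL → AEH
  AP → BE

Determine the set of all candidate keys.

{L, P}

Attributes L, P never appear on any right-hand side, so every candidate key must contain {L, P}.
{L, P}⁺ = {A, B, E, H, L, P}, which is all of the schema, so {L, P} is the only candidate key.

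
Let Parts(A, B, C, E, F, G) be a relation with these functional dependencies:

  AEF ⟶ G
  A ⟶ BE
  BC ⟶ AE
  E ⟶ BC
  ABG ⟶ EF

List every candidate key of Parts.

{A, F}⁺: A→BE adds B, E; E→BC adds C; AEF→G adds G → {A, B, C, E, F, G}. Minimal: {F}⁺ = {F}; {A}⁺ = {A, B, C, E} — none reach the full schema.
{A, G}⁺: A→BE adds B, E; E→BC adds C; ABG→EF adds F → {A, B, C, E, F, G}. Minimal: {G}⁺ = {G}; {A}⁺ = {A, B, C, E} — none reach the full schema.
{E, F}⁺: E→BC adds B, C; BC→AE adds A; AEF→G adds G → {A, B, C, E, F, G}. Minimal: {F}⁺ = {F}; {E}⁺ = {A, B, C, E} — none reach the full schema.
{E, G}⁺: E→BC adds B, C; BC→AE adds A; ABG→EF adds F → {A, B, C, E, F, G}. Minimal: {G}⁺ = {G}; {E}⁺ = {A, B, C, E} — none reach the full schema.
{B, C, F}⁺: BC→AE adds A, E; AEF→G adds G → {A, B, C, E, F, G}. Minimal: {C, F}⁺ = {C, F}; {B, F}⁺ = {B, F}; {B, C}⁺ = {A, B, C, E} — none reach the full schema.
{B, C, G}⁺: BC→AE adds A, E; ABG→EF adds F → {A, B, C, E, F, G}. Minimal: {C, G}⁺ = {C, G}; {B, G}⁺ = {B, G}; {B, C}⁺ = {A, B, C, E} — none reach the full schema.

AF, AG, EF, EG, BCF, BCG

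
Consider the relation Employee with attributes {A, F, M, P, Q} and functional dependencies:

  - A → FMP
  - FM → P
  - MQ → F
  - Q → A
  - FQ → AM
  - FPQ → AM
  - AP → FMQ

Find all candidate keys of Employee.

{A}⁺: A→FMP adds F, M, P; AP→FMQ adds Q → {A, F, M, P, Q}.
{Q}⁺: Q→A adds A; A→FMP adds F, M, P → {A, F, M, P, Q}.
Any other superkey contains one of these as a subset, so there are no further candidate keys.

A, Q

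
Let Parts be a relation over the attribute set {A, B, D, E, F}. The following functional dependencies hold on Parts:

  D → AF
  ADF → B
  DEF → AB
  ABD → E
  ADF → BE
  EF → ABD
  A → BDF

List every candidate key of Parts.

(A); (D); (E, F)

{A}⁺: A→BDF adds B, D, F; ABD→E adds E → {A, B, D, E, F}.
{D}⁺: D→AF adds A, F; ADF→B adds B; ABD→E adds E → {A, B, D, E, F}.
{E, F}⁺: EF→ABD adds A, B, D → {A, B, D, E, F}. Minimal: {F}⁺ = {F}; {E}⁺ = {E} — none reach the full schema.
Any other superkey contains one of these as a subset, so there are no further candidate keys.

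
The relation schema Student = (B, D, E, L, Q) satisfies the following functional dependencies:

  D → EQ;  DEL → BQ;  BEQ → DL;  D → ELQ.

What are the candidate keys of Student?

{D}, {B, E, Q}

{D}⁺: D→EQ adds E, Q; D→ELQ adds L; DEL→BQ adds B → {B, D, E, L, Q}.
{B, E, Q}⁺: BEQ→DL adds D, L → {B, D, E, L, Q}. Minimal: {E, Q}⁺ = {E, Q}; {B, Q}⁺ = {B, Q}; {B, E}⁺ = {B, E} — none reach the full schema.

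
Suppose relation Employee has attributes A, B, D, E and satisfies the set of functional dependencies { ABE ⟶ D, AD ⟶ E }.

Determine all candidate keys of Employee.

Attributes A, B never appear on any right-hand side, so every candidate key must contain {A, B}.
{A, B}⁺ = {A, B}, which is not all of the schema, so we must add further attributes.
{A, B, D}⁺: AD→E adds E → {A, B, D, E}. Minimal: {B, D}⁺ = {B, D}; {A, D}⁺ = {A, D, E}; {A, B}⁺ = {A, B} — none reach the full schema.
{A, B, E}⁺: ABE→D adds D → {A, B, D, E}. Minimal: {B, E}⁺ = {B, E}; {A, E}⁺ = {A, E}; {A, B}⁺ = {A, B} — none reach the full schema.
Any other superkey contains one of these as a subset, so there are no further candidate keys.

ABD, ABE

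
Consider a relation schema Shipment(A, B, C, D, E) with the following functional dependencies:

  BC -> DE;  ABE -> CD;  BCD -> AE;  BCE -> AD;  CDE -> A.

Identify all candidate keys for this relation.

Attribute B never appears on the right-hand side of any dependency, so B must belong to every candidate key.
{B}⁺ = {B}, which is not all of the schema, so we must add further attributes.
{B, C}⁺: BC→DE adds D, E; BCD→AE adds A → {A, B, C, D, E}. Minimal: {C}⁺ = {C}; {B}⁺ = {B} — none reach the full schema.
{A, B, E}⁺: ABE→CD adds C, D → {A, B, C, D, E}. Minimal: {B, E}⁺ = {B, E}; {A, E}⁺ = {A, E}; {A, B}⁺ = {A, B} — none reach the full schema.
Any other superkey contains one of these as a subset, so there are no further candidate keys.

BC, ABE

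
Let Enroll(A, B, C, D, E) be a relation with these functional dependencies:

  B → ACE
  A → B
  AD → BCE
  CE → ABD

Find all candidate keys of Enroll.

{A}⁺: A→B adds B; B→ACE adds C, E; CE→ABD adds D → {A, B, C, D, E}.
{B}⁺: B→ACE adds A, C, E; CE→ABD adds D → {A, B, C, D, E}.
{C, E}⁺: CE→ABD adds A, B, D → {A, B, C, D, E}.

{A}; {B}; {C, E}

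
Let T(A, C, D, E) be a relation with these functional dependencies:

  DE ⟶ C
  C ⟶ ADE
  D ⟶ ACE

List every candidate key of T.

{C}⁺: C→ADE adds A, D, E → {A, C, D, E}.
{D}⁺: D→ACE adds A, C, E → {A, C, D, E}.

{C}, {D}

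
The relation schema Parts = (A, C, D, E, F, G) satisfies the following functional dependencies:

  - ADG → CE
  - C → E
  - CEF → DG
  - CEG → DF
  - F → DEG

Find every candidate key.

{A, F}, {A, C, G}, {A, D, G}

Attribute A never appears on the right-hand side of any dependency, so A must belong to every candidate key.
{A}⁺ = {A}, which is not all of the schema, so we must add further attributes.
{A, F}⁺: F→DEG adds D, E, G; ADG→CE adds C → {A, C, D, E, F, G}. Minimal: {F}⁺ = {D, E, F, G}; {A}⁺ = {A} — none reach the full schema.
{A, C, G}⁺: C→E adds E; CEG→DF adds D, F → {A, C, D, E, F, G}. Minimal: {C, G}⁺ = {C, D, E, F, G}; {A, G}⁺ = {A, G}; {A, C}⁺ = {A, C, E} — none reach the full schema.
{A, D, G}⁺: ADG→CE adds C, E; CEG→DF adds F → {A, C, D, E, F, G}. Minimal: {D, G}⁺ = {D, G}; {A, G}⁺ = {A, G}; {A, D}⁺ = {A, D} — none reach the full schema.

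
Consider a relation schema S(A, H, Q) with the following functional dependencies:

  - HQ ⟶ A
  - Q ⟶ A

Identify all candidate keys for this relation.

Attributes H, Q never appear on any right-hand side, so every candidate key must contain {H, Q}.
{H, Q}⁺ = {A, H, Q}, which is all of the schema, so {H, Q} is the only candidate key.

HQ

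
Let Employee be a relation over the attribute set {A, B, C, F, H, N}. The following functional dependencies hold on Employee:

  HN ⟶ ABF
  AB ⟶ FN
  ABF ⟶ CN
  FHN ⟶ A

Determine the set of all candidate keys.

Attribute H never appears on the right-hand side of any dependency, so H must belong to every candidate key.
{H}⁺ = {H}, which is not all of the schema, so we must add further attributes.
{H, N}⁺: HN→ABF adds A, B, F; ABF→CN adds C → {A, B, C, F, H, N}. Minimal: {N}⁺ = {N}; {H}⁺ = {H} — none reach the full schema.
{A, B, H}⁺: AB→FN adds F, N; ABF→CN adds C → {A, B, C, F, H, N}. Minimal: {B, H}⁺ = {B, H}; {A, H}⁺ = {A, H}; {A, B}⁺ = {A, B, C, F, N} — none reach the full schema.
Any other superkey contains one of these as a subset, so there are no further candidate keys.

(H, N), (A, B, H)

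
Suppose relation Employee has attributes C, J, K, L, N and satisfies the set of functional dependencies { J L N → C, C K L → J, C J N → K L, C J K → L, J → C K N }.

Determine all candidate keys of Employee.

{J}⁺: J→CKN adds C, K, N; CJN→KL adds L → {C, J, K, L, N}.
{C, K, L}⁺: CKL→J adds J; J→CKN adds N → {C, J, K, L, N}. Minimal: {K, L}⁺ = {K, L}; {C, L}⁺ = {C, L}; {C, K}⁺ = {C, K} — none reach the full schema.

(J), (C, K, L)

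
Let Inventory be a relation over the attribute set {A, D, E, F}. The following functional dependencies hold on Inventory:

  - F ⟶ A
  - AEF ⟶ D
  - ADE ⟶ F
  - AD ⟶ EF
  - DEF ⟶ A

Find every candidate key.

{A, D}⁺: AD→EF adds E, F → {A, D, E, F}. Minimal: {D}⁺ = {D}; {A}⁺ = {A} — none reach the full schema.
{D, F}⁺: F→A adds A; AD→EF adds E → {A, D, E, F}. Minimal: {F}⁺ = {A, F}; {D}⁺ = {D} — none reach the full schema.
{E, F}⁺: F→A adds A; AEF→D adds D → {A, D, E, F}. Minimal: {F}⁺ = {A, F}; {E}⁺ = {E} — none reach the full schema.
Any other superkey contains one of these as a subset, so there are no further candidate keys.

{A, D}, {D, F}, {E, F}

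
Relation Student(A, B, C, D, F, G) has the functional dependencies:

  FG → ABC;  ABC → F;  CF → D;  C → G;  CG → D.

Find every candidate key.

{C, F}; {F, G}; {A, B, C}

{C, F}⁺: CF→D adds D; C→G adds G; FG→ABC adds A, B → {A, B, C, D, F, G}. Minimal: {F}⁺ = {F}; {C}⁺ = {C, D, G} — none reach the full schema.
{F, G}⁺: FG→ABC adds A, B, C; CF→D adds D → {A, B, C, D, F, G}. Minimal: {G}⁺ = {G}; {F}⁺ = {F} — none reach the full schema.
{A, B, C}⁺: ABC→F adds F; CF→D adds D; C→G adds G → {A, B, C, D, F, G}. Minimal: {B, C}⁺ = {B, C, D, G}; {A, C}⁺ = {A, C, D, G}; {A, B}⁺ = {A, B} — none reach the full schema.
Any other superkey contains one of these as a subset, so there are no further candidate keys.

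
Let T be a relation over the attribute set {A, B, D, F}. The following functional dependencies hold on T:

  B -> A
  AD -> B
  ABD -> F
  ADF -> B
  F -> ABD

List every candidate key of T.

F, AD, BD

{F}⁺: F→ABD adds A, B, D → {A, B, D, F}.
{A, D}⁺: AD→B adds B; ABD→F adds F → {A, B, D, F}. Minimal: {D}⁺ = {D}; {A}⁺ = {A} — none reach the full schema.
{B, D}⁺: B→A adds A; ABD→F adds F → {A, B, D, F}. Minimal: {D}⁺ = {D}; {B}⁺ = {A, B} — none reach the full schema.
Any other superkey contains one of these as a subset, so there are no further candidate keys.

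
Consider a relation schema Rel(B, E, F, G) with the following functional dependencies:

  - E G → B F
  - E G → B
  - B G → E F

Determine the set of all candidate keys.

Attribute G never appears on the right-hand side of any dependency, so G must belong to every candidate key.
{G}⁺ = {G}, which is not all of the schema, so we must add further attributes.
{B, G}⁺: BG→EF adds E, F → {B, E, F, G}. Minimal: {G}⁺ = {G}; {B}⁺ = {B} — none reach the full schema.
{E, G}⁺: EG→BF adds B, F → {B, E, F, G}. Minimal: {G}⁺ = {G}; {E}⁺ = {E} — none reach the full schema.

BG, EG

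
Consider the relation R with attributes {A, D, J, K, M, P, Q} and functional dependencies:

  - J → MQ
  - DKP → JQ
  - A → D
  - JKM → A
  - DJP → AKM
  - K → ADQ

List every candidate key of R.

Attribute P never appears on the right-hand side of any dependency, so P must belong to every candidate key.
{P}⁺ = {P}, which is not all of the schema, so we must add further attributes.
{K, P}⁺: K→ADQ adds A, D, Q; DKP→JQ adds J; DJP→AKM adds M → {A, D, J, K, M, P, Q}. Minimal: {P}⁺ = {P}; {K}⁺ = {A, D, K, Q} — none reach the full schema.
{A, J, P}⁺: J→MQ adds M, Q; A→D adds D; DJP→AKM adds K → {A, D, J, K, M, P, Q}. Minimal: {J, P}⁺ = {J, M, P, Q}; {A, P}⁺ = {A, D, P}; {A, J}⁺ = {A, D, J, M, Q} — none reach the full schema.
{D, J, P}⁺: J→MQ adds M, Q; DJP→AKM adds A, K → {A, D, J, K, M, P, Q}. Minimal: {J, P}⁺ = {J, M, P, Q}; {D, P}⁺ = {D, P}; {D, J}⁺ = {D, J, M, Q} — none reach the full schema.

{K, P}, {A, J, P}, {D, J, P}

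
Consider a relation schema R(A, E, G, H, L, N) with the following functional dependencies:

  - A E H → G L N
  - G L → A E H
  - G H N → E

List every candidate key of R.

{G, L}; {A, E, H}; {A, G, H, N}

{G, L}⁺: GL→AEH adds A, E, H; AEH→GLN adds N → {A, E, G, H, L, N}. Minimal: {L}⁺ = {L}; {G}⁺ = {G} — none reach the full schema.
{A, E, H}⁺: AEH→GLN adds G, L, N → {A, E, G, H, L, N}. Minimal: {E, H}⁺ = {E, H}; {A, H}⁺ = {A, H}; {A, E}⁺ = {A, E} — none reach the full schema.
{A, G, H, N}⁺: GHN→E adds E; AEH→GLN adds L → {A, E, G, H, L, N}. Minimal: {G, H, N}⁺ = {E, G, H, N}; {A, H, N}⁺ = {A, H, N}; {A, G, N}⁺ = {A, G, N}; … — none reach the full schema.
Any other superkey contains one of these as a subset, so there are no further candidate keys.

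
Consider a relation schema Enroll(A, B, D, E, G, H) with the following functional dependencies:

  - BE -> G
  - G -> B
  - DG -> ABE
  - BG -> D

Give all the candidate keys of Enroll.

GH; BEH

Attribute H never appears on the right-hand side of any dependency, so H must belong to every candidate key.
{H}⁺ = {H}, which is not all of the schema, so we must add further attributes.
{G, H}⁺: G→B adds B; BG→D adds D; DG→ABE adds A, E → {A, B, D, E, G, H}.
{B, E, H}⁺: BE→G adds G; BG→D adds D; DG→ABE adds A → {A, B, D, E, G, H}.
Any other superkey contains one of these as a subset, so there are no further candidate keys.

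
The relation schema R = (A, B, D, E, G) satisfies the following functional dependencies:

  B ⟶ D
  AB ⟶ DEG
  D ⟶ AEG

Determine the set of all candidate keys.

B

Attribute B never appears on the right-hand side of any dependency, so B must belong to every candidate key.
{B}⁺ = {A, B, D, E, G}, which is all of the schema, so {B} is the only candidate key.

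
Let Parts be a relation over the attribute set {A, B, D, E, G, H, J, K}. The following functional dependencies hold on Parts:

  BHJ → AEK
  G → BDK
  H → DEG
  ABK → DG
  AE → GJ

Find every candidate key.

Attribute H never appears on the right-hand side of any dependency, so H must belong to every candidate key.
{H}⁺ = {B, D, E, G, H, K}, which is not all of the schema, so we must add further attributes.
{A, H}⁺: H→DEG adds D, E, G; AE→GJ adds J; G→BDK adds B, K → {A, B, D, E, G, H, J, K}. Minimal: {H}⁺ = {B, D, E, G, H, K}; {A}⁺ = {A} — none reach the full schema.
{H, J}⁺: H→DEG adds D, E, G; G→BDK adds B, K; BHJ→AEK adds A → {A, B, D, E, G, H, J, K}. Minimal: {J}⁺ = {J}; {H}⁺ = {B, D, E, G, H, K} — none reach the full schema.

{A, H}, {H, J}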